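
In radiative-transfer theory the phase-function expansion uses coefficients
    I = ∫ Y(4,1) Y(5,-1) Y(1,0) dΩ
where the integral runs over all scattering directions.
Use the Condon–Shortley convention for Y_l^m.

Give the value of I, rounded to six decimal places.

-0.240571

m-sum 0 ✓  L=10 even ✓  1≤1≤9 ✓
Π(2lᵢ+1) = 9×11×3 = 297
triangle coeff Δ(4,5,1) = 1/495
Σ_t [4,4]: t=4:+1/576 = 1/576
(3j)²=5/99 [(4 5 1; 0 0 0)], sign=-1
Σ_t [3,3]: t=3:−1/720 = -1/720
(3j)²=8/165 [(4 5 1; 1 -1 0)], sign=+1
⇒ 4πI² = 8/11
I = (-1)√(8/11/(4π)) = -0.24057125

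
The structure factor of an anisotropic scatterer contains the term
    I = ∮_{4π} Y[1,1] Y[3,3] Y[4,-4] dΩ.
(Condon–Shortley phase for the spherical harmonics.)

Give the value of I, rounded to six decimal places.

Rules hold: Σm=0, L=8 even, 2≤4≤4.
N = 3·7·9 = 189
Δ = 0!·2!·6!/9! = 1/252
Racah Σ t=0..0: t=0:+1/36 = 1/36
⇒ 3j(1 3 4; 0 0 0)² = 4/63, sgn +1
Racah Σ t=0..0: t=0:+1/1440 = 1/1440
⇒ 3j(1 3 4; 1 3 -4)² = 1/9, sgn +1
4πI² = N·(3j₀)²·(3jₘ)² = 4/3
I = +1·√(1.33333/4π) = 0.32573501

0.325735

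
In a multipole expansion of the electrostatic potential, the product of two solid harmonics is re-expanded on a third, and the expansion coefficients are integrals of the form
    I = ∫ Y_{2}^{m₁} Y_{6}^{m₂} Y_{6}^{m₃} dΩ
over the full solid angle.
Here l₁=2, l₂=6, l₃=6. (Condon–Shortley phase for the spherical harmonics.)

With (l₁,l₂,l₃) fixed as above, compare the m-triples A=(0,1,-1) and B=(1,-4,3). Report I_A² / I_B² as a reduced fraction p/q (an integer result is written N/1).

l's match ⇒ only the (l;m) 3-j factors differ between A and B.
A: triangle coeff Δ(2,6,6) = 1/90090; Σ_t [0,2]: t=0:+1/120960 t=1:−1/17280 t=2:+1/57600 = -13/403200; (3j)²=13/770 [(2 6 6; 0 1 -1)], sign=+1
B: triangle coeff Δ(2,6,6) = 1/90090; Σ_t [0,1]: t=0:+1/161280 t=1:−1/725760 = 1/207360; (3j)²=7/286 [(2 6 6; 1 -4 3)], sign=-1
I_A²/I_B² = (13/770)/(7/286) = 169/245

169/245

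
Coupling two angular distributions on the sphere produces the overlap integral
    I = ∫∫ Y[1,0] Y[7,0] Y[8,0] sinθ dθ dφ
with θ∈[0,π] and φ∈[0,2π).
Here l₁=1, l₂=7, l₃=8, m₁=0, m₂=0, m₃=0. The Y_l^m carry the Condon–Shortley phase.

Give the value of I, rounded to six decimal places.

Checks pass: Σm=0; 16 even; l₃=8∈[6,8].
(2·1+1)(2·7+1)(2·8+1) = 765
Δ: 0! 2! 14! / 17! → 1/2040
sum: t=0:+1/25401600 = 1/25401600
3j²(1 7 8; 0 0 0) = Δ·Π!·Σ² = 8/255  (sign +1)
(m-triple is (0,0,0) — same symbol as above.)
combine: 4πI² = 765·8/255·8/255 = 64/85
take √, sign +1: I = 0.24477981

0.244780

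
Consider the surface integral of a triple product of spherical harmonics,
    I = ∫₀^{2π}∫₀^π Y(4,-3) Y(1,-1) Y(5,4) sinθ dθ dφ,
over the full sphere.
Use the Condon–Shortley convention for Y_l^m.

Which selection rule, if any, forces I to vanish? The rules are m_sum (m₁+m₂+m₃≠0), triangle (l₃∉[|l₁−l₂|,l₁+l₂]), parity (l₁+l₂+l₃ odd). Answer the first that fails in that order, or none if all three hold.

none

m₁+m₂+m₃ = -3 − 1 + 4 = 0  ✓
triangle: |4−1|=3 ≤ l₃=5 ≤ 4+1=5  ✓
parity: l₁+l₂+l₃ = 10 is even  ✓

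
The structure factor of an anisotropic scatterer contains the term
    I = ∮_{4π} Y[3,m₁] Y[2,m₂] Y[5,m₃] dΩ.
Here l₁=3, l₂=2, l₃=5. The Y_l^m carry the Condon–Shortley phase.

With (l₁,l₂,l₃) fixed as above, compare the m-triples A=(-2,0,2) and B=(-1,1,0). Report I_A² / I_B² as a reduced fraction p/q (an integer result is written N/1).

63/50

Same 3,2,5: normalisation and zero-m 3j drop out of the ratio.
A: Δ: 0! 6! 4! / 11! → 1/2310; sum: t=0:+1/480 = 1/480; 3j²(3 2 5; -2 0 2) = Δ·Π!·Σ² = 3/110  (sign -1)
B: Δ: 0! 6! 4! / 11! → 1/2310; sum: t=0:+1/288 = 1/288; 3j²(3 2 5; -1 1 0) = Δ·Π!·Σ² = 5/231  (sign -1)
I_A²/I_B² = (3/110)/(5/231) = 63/50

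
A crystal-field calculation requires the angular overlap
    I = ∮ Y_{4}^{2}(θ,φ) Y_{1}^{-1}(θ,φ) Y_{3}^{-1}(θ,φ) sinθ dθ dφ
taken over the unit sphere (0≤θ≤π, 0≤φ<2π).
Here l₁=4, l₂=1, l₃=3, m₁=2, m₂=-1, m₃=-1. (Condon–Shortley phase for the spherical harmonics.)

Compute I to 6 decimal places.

m-sum 0 ✓  L=8 even ✓  3≤3≤5 ✓
Π(2lᵢ+1) = 9×3×7 = 189
triangle coeff Δ(4,1,3) = 1/252
Σ_t [1,1]: t=1:−1/36 = -1/36
(3j)²=4/63 [(4 1 3; 0 0 0)], sign=+1
Σ_t [0,0]: t=0:+1/96 = 1/96
(3j)²=5/84 [(4 1 3; 2 -1 -1)], sign=+1
⇒ 4πI² = 5/7
I = (+1)√(5/7/(4π)) = 0.23841361

0.238414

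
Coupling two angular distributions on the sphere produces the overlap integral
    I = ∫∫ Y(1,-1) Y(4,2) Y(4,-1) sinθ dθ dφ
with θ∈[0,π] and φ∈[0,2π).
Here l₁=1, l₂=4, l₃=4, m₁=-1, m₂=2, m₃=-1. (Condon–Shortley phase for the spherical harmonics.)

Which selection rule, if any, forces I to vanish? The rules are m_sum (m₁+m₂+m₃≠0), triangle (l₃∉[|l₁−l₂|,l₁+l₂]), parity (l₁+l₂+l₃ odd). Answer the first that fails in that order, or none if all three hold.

parity

m₁+m₂+m₃ = -1 + 2 − 1 = 0  ✓
triangle: |1−4|=3 ≤ l₃=4 ≤ 1+4=5  ✓
parity: l₁+l₂+l₃ = 9 is odd  ✗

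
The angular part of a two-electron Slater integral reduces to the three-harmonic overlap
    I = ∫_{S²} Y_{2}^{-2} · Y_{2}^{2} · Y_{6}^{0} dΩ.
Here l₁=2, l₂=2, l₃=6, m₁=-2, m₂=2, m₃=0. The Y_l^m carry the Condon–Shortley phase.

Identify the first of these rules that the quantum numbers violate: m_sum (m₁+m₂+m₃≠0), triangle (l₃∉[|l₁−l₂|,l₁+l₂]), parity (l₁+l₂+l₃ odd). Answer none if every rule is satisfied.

triangle

m₁+m₂+m₃ = -2 + 2 + 0 = 0  ✓
triangle: |2−2|=0 ≤ l₃=6 ≤ 2+2=4  ✗
parity: l₁+l₂+l₃ = 10 is even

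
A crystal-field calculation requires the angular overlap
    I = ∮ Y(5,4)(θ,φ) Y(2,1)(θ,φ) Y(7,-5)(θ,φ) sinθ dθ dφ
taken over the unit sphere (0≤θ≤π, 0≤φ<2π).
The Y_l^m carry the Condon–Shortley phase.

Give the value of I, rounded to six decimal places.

m-sum 0 ✓  L=14 even ✓  3≤7≤7 ✓
Π(2lᵢ+1) = 11×5×15 = 825
triangle coeff Δ(5,2,7) = 1/15015
Σ_t [0,0]: t=0:+1/57600 = 1/57600
(3j)²=21/715 [(5 2 7; 0 0 0)], sign=-1
Σ_t [0,0]: t=0:+1/2177280 = 1/2177280
(3j)²=8/273 [(5 2 7; 4 1 -5)], sign=+1
⇒ 4πI² = 120/169
I = (-1)√(120/169/(4π)) = -0.23770720

-0.237707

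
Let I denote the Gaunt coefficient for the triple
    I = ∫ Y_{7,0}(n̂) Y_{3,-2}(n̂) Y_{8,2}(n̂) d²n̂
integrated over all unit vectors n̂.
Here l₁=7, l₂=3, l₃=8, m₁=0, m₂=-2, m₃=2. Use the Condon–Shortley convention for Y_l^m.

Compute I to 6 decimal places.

-0.091974

m-sum 0 ✓  L=18 even ✓  4≤8≤10 ✓
Π(2lᵢ+1) = 15×7×17 = 1785
triangle coeff Δ(7,3,8) = 1/5290740
Σ_t [0,2]: t=0:+1/7257600 t=1:−1/2073600 t=2:+1/7257600 = -1/4838400
(3j)²=252/20995 [(7 3 8; 0 0 0)], sign=-1
Σ_t [0,1]: t=0:+1/7257600 t=1:−1/12441600 = 1/17418240
(3j)²=125/25194 [(7 3 8; 0 -2 2)], sign=+1
⇒ 4πI² = 110250/1037153
I = (-1)√(110250/1037153/(4π)) = -0.09197355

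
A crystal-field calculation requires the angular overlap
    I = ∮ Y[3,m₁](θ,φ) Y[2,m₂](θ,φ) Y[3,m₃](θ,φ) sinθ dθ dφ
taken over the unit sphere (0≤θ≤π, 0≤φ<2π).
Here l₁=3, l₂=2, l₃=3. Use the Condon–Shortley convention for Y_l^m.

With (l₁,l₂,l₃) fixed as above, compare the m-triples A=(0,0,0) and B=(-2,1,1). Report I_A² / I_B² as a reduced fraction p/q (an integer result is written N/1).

l's match ⇒ only the (l;m) 3-j factors differ between A and B.
A: triangle coeff Δ(3,2,3) = 1/3780; Σ_t [0,2]: t=0:+1/24 t=1:−1/4 t=2:+1/24 = -1/6; (3j)²=4/105 [(3 2 3; 0 0 0)], sign=+1
B: triangle coeff Δ(3,2,3) = 1/3780; Σ_t [1,2]: t=1:−1/48 t=2:+1/12 = 1/16; (3j)²=1/28 [(3 2 3; -2 1 1)], sign=+1
I_A²/I_B² = (4/105)/(1/28) = 16/15

16/15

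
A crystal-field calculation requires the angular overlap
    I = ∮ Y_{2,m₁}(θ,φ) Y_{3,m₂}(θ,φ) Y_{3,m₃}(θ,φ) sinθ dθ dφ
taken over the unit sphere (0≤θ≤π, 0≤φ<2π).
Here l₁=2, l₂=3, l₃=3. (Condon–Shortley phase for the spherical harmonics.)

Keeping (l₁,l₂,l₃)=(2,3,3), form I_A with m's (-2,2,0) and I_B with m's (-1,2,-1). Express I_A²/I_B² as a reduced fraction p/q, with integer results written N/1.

4/3

Shared (l₁,l₂,l₃)=(2,3,3): N and (l;000)² cancel in I_A²/I_B².
A: Δ = 2!·2!·4!/9! = 1/3780; Racah Σ t=2..2: t=2:+1/24 = 1/24; ⇒ 3j(2 3 3; -2 2 0)² = 1/21, sgn -1
B: Δ = 2!·2!·4!/9! = 1/3780; Racah Σ t=1..2: t=1:−1/48 t=2:+1/12 = 1/16; ⇒ 3j(2 3 3; -1 2 -1)² = 1/28, sgn +1
I_A²/I_B² = (1/21)/(1/28) = 4/3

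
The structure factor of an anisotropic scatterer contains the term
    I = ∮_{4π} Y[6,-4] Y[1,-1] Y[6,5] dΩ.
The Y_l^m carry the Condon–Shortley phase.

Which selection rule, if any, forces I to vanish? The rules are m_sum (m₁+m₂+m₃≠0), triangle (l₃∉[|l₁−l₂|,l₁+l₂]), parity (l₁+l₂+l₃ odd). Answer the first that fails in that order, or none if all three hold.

parity

m₁+m₂+m₃ = -4 − 1 + 5 = 0  ✓
triangle: |6−1|=5 ≤ l₃=6 ≤ 6+1=7  ✓
parity: l₁+l₂+l₃ = 13 is odd  ✗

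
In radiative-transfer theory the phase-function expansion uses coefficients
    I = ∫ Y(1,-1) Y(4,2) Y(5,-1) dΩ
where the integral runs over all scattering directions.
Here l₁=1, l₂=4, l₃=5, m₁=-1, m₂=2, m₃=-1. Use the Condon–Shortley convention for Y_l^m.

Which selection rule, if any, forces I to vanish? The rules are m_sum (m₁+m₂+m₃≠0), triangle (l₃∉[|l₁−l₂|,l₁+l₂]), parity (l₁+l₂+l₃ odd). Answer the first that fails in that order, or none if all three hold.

none

Σmᵢ = 0  ✓
l₃∈[|l₁−l₂|,l₁+l₂]=[3,5], have l₃=5  ✓
Σlᵢ = 10 ⇒ even  ✓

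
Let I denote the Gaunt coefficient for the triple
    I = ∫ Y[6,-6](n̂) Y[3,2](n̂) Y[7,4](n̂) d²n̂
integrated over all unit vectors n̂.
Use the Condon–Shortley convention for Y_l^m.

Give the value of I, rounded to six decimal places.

m-sum 0 ✓  L=16 even ✓  3≤7≤9 ✓
Π(2lᵢ+1) = 13×7×15 = 1365
triangle coeff Δ(6,3,7) = 1/2042040
Σ_t [0,2]: t=0:+1/207360 t=1:−1/57600 t=2:+1/207360 = -1/129600
(3j)²=168/12155 [(6 3 7; 0 0 0)], sign=+1
Σ_t [2,2]: t=2:+1/43545600 = 1/43545600
(3j)²=11/3094 [(6 3 7; -6 2 4)], sign=-1
⇒ 4πI² = 252/3757
I = (-1)√(252/3757/(4π)) = -0.07305917

-0.073059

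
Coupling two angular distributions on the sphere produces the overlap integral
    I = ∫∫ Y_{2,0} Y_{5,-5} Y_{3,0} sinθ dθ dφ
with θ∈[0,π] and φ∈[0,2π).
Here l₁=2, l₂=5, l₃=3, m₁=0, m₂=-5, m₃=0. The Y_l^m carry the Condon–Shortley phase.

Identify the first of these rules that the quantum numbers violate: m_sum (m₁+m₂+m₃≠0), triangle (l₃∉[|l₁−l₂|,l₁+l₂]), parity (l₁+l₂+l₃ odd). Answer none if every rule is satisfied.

azimuthal sum: 0 − 5 + 0 = -5  ✗
3 ≤ 3 ≤ 7 (triangle on l)
L = 2 + 5 + 3 = 10 (even)

m_sum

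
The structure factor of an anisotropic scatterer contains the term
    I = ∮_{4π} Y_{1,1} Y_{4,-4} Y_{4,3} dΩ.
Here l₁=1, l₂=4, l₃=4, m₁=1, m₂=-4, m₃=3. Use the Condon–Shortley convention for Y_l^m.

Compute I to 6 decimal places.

0.000000

L=9 odd ⇒ parity kills the (l;000) factor ⇒ I = 0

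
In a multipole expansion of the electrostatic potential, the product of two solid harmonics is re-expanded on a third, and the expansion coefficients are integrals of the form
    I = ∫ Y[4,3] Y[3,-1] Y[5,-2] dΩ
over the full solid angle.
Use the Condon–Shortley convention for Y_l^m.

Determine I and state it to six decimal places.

Checks pass: Σm=0; 12 even; l₃=5∈[1,7].
(2·4+1)(2·3+1)(2·5+1) = 693
Δ: 2! 6! 4! / 13! → 1/180180
sum: t=0:+1/576 t=1:−1/144 t=2:+1/576 = -1/288
3j²(4 3 5; 0 0 0) = Δ·Π!·Σ² = 20/1001  (sign +1)
sum: t=0:+1/960 t=1:−1/4320 = 7/8640
3j²(4 3 5; 3 -1 -2) = Δ·Π!·Σ² = 343/12870  (sign -1)
combine: 4πI² = 693·20/1001·343/12870 = 686/1859
take √, sign -1: I = -0.17136315

-0.171363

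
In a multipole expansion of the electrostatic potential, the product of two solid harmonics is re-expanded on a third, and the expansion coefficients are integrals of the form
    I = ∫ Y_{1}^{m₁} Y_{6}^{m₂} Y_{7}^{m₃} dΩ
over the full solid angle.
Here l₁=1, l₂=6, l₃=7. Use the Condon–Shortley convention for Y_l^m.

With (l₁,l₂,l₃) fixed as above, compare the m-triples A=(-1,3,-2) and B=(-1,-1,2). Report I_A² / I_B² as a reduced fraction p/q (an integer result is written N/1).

5/18

Shared (l₁,l₂,l₃)=(1,6,7): N and (l;000)² cancel in I_A²/I_B².
A: Δ = 0!·2!·12!/15! = 1/1365; Racah Σ t=0..0: t=0:+1/4354560 = 1/4354560; ⇒ 3j(1 6 7; -1 3 -2)² = 2/273, sgn -1
B: Δ = 0!·2!·12!/15! = 1/1365; Racah Σ t=0..0: t=0:+1/1209600 = 1/1209600; ⇒ 3j(1 6 7; -1 -1 2)² = 12/455, sgn -1
I_A²/I_B² = (2/273)/(12/455) = 5/18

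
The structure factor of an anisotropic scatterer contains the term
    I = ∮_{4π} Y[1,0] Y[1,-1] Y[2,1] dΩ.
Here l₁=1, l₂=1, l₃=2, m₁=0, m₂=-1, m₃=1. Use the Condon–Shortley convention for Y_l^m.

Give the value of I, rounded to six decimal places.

-0.218510

Rules hold: Σm=0, L=4 even, 0≤2≤2.
N = 3·3·5 = 45
Δ = 0!·2!·2!/5! = 1/30
Racah Σ t=0..0: t=0:+1/1 = 1/1
⇒ 3j(1 1 2; 0 0 0)² = 2/15, sgn +1
Racah Σ t=0..0: t=0:+1/2 = 1/2
⇒ 3j(1 1 2; 0 -1 1)² = 1/10, sgn -1
4πI² = N·(3j₀)²·(3jₘ)² = 3/5
I = -1·√(0.6/4π) = -0.21850969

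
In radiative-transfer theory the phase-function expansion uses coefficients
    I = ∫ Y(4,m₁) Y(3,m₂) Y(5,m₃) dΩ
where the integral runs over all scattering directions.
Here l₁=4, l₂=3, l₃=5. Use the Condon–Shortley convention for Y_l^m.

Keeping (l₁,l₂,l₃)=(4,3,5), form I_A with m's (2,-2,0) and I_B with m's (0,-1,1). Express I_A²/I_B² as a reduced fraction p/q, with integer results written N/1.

480/121

l's match ⇒ only the (l;m) 3-j factors differ between A and B.
A: triangle coeff Δ(4,3,5) = 1/180180; Σ_t [0,1]: t=0:+1/576 t=1:−1/2880 = 1/720; (3j)²=80/3003 [(4 3 5; 2 -2 0)], sign=-1
B: triangle coeff Δ(4,3,5) = 1/180180; Σ_t [0,2]: t=0:+1/384 t=1:−1/216 t=2:+1/2304 = -11/6912; (3j)²=11/1638 [(4 3 5; 0 -1 1)], sign=-1
I_A²/I_B² = (80/3003)/(11/1638) = 480/121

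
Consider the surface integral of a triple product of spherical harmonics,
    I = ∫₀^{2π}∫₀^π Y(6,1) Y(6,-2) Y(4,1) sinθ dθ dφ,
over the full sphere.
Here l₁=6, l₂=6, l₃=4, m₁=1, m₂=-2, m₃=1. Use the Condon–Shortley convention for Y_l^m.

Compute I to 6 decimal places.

0.113069

Checks pass: Σm=0; 16 even; l₃=4∈[0,12].
(2·6+1)(2·6+1)(2·4+1) = 1521
Δ: 8! 4! 4! / 17! → 1/15315300
sum: t=2:+1/829440 t=3:−1/25920 t=4:+1/9216 t=5:−1/25920 t=6:+1/829440 = 7/207360
3j²(6 6 4; 0 0 0) = Δ·Π!·Σ² = 28/2431  (sign +1)
sum: t=1:−1/725760 t=2:+1/34560 t=3:−1/17280 t=4:+1/82944 = -53/2903040
3j²(6 6 4; 1 -2 1) = Δ·Π!·Σ² = 2809/306306  (sign +1)
combine: 4πI² = 1521·28/2431·2809/306306 = 5618/34969
take √, sign +1: I = 0.11306920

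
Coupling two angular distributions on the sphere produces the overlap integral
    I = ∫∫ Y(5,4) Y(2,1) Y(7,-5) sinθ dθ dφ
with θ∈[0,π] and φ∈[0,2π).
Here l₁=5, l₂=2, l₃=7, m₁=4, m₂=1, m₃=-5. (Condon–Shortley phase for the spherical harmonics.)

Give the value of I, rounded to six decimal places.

-0.237707

m-sum 0 ✓  L=14 even ✓  3≤7≤7 ✓
Π(2lᵢ+1) = 11×5×15 = 825
triangle coeff Δ(5,2,7) = 1/15015
Σ_t [0,0]: t=0:+1/57600 = 1/57600
(3j)²=21/715 [(5 2 7; 0 0 0)], sign=-1
Σ_t [0,0]: t=0:+1/2177280 = 1/2177280
(3j)²=8/273 [(5 2 7; 4 1 -5)], sign=+1
⇒ 4πI² = 120/169
I = (-1)√(120/169/(4π)) = -0.23770720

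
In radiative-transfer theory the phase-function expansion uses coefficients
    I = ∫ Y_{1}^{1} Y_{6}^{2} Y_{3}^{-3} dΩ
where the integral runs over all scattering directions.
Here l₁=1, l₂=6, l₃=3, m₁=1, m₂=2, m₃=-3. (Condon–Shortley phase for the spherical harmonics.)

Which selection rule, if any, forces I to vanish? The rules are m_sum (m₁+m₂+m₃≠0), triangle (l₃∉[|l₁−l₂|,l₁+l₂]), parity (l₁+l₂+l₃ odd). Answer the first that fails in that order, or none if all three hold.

m₁+m₂+m₃ = 1 + 2 − 3 = 0  ✓
triangle: |1−6|=5 ≤ l₃=3 ≤ 1+6=7  ✗
parity: l₁+l₂+l₃ = 10 is even

triangle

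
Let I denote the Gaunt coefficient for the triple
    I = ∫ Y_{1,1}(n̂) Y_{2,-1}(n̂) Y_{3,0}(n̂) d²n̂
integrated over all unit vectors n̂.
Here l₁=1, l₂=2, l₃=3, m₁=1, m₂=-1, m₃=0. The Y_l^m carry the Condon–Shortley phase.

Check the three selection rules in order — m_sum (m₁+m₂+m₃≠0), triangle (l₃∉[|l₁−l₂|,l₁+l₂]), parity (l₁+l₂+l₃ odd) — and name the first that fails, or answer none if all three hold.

m₁+m₂+m₃ = 1 − 1 + 0 = 0  ✓
triangle: |1−2|=1 ≤ l₃=3 ≤ 1+2=3  ✓
parity: l₁+l₂+l₃ = 6 is even  ✓

none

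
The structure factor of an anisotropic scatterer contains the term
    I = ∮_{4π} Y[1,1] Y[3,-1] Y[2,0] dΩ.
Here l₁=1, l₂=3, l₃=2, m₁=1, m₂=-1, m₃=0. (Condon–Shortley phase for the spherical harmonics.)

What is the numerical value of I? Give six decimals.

m-sum 0 ✓  L=6 even ✓  2≤2≤4 ✓
Π(2lᵢ+1) = 3×7×5 = 105
triangle coeff Δ(1,3,2) = 1/105
Σ_t [1,1]: t=1:−1/4 = -1/4
(3j)²=3/35 [(1 3 2; 0 0 0)], sign=-1
Σ_t [0,0]: t=0:+1/8 = 1/8
(3j)²=2/35 [(1 3 2; 1 -1 0)], sign=+1
⇒ 4πI² = 18/35
I = (-1)√(18/35/(4π)) = -0.20230066

-0.202301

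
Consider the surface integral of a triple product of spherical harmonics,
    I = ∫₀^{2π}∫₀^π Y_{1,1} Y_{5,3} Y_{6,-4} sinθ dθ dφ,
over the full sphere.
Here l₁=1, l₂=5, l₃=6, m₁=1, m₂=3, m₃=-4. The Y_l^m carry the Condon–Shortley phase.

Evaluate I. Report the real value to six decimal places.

0.274090

m-sum 0 ✓  L=12 even ✓  4≤6≤6 ✓
Π(2lᵢ+1) = 3×11×13 = 429
triangle coeff Δ(1,5,6) = 1/858
Σ_t [0,0]: t=0:+1/14400 = 1/14400
(3j)²=6/143 [(1 5 6; 0 0 0)], sign=+1
Σ_t [0,0]: t=0:+1/161280 = 1/161280
(3j)²=15/286 [(1 5 6; 1 3 -4)], sign=+1
⇒ 4πI² = 135/143
I = (+1)√(135/143/(4π)) = 0.27409047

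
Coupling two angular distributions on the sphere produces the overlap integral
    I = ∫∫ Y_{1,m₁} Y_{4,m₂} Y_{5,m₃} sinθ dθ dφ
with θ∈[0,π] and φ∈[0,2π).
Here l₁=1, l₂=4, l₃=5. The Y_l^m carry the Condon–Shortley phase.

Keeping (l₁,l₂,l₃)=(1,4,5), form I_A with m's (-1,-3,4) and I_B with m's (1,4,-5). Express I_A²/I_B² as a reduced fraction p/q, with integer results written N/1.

4/5

Same 1,4,5: normalisation and zero-m 3j drop out of the ratio.
A: Δ: 0! 2! 8! / 11! → 1/495; sum: t=0:+1/10080 = 1/10080; 3j²(1 4 5; -1 -3 4) = Δ·Π!·Σ² = 4/55  (sign -1)
B: Δ: 0! 2! 8! / 11! → 1/495; sum: t=0:+1/80640 = 1/80640; 3j²(1 4 5; 1 4 -5) = Δ·Π!·Σ² = 1/11  (sign +1)
I_A²/I_B² = (4/55)/(1/11) = 4/5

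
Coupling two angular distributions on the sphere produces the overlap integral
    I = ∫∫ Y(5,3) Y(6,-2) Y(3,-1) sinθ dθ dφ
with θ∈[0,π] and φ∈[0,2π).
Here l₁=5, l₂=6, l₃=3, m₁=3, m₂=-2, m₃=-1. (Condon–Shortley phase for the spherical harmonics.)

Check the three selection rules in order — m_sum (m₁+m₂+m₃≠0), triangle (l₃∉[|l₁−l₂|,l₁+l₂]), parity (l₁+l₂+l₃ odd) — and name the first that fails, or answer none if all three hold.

none

m₁+m₂+m₃ = 3 − 2 − 1 = 0  ✓
triangle: |5−6|=1 ≤ l₃=3 ≤ 5+6=11  ✓
parity: l₁+l₂+l₃ = 14 is even  ✓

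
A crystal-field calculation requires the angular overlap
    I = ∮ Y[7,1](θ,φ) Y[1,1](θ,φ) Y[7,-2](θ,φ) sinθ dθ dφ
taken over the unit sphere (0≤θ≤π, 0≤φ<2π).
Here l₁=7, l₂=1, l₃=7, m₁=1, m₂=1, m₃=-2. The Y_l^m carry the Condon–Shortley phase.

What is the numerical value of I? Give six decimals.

Σlᵢ=15 odd — θ-integrand is odd under cosθ→−cosθ; I=0

0.000000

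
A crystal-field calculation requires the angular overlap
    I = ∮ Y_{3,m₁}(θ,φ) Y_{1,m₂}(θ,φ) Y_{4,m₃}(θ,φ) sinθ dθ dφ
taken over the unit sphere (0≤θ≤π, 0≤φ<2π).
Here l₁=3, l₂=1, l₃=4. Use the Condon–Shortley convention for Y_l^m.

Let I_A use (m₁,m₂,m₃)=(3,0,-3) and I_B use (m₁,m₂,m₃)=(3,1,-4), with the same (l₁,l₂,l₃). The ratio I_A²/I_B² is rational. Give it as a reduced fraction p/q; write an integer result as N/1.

Same 3,1,4: normalisation and zero-m 3j drop out of the ratio.
A: Δ: 0! 6! 2! / 9! → 1/252; sum: t=0:+1/720 = 1/720; 3j²(3 1 4; 3 0 -3) = Δ·Π!·Σ² = 1/36  (sign -1)
B: Δ: 0! 6! 2! / 9! → 1/252; sum: t=0:+1/1440 = 1/1440; 3j²(3 1 4; 3 1 -4) = Δ·Π!·Σ² = 1/9  (sign +1)
I_A²/I_B² = (1/36)/(1/9) = 1/4

1/4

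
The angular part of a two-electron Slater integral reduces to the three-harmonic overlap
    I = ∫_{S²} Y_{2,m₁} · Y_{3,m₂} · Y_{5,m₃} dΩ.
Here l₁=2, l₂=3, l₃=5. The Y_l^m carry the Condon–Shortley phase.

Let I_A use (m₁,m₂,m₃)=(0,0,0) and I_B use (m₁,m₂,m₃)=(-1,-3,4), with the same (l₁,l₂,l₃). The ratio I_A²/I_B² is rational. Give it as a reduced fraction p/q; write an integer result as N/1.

l's match ⇒ only the (l;m) 3-j factors differ between A and B.
A: triangle coeff Δ(2,3,5) = 1/2310; Σ_t [0,0]: t=0:+1/144 = 1/144; (3j)²=10/231 [(2 3 5; 0 0 0)], sign=-1
B: triangle coeff Δ(2,3,5) = 1/2310; Σ_t [0,0]: t=0:+1/4320 = 1/4320; (3j)²=2/55 [(2 3 5; -1 -3 4)], sign=-1
I_A²/I_B² = (10/231)/(2/55) = 25/21

25/21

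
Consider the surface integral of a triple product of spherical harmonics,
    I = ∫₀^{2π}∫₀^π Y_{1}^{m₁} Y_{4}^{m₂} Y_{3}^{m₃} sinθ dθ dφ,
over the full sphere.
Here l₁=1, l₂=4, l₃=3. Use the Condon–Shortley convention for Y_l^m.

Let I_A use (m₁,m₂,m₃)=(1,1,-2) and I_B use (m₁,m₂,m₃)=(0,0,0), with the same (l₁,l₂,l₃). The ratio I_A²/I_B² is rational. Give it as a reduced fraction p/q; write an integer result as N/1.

Same 1,4,3: normalisation and zero-m 3j drop out of the ratio.
A: Δ: 2! 0! 6! / 9! → 1/252; sum: t=0:+1/240 = 1/240; 3j²(1 4 3; 1 1 -2) = Δ·Π!·Σ² = 1/84  (sign -1)
B: Δ: 2! 0! 6! / 9! → 1/252; sum: t=1:−1/36 = -1/36; 3j²(1 4 3; 0 0 0) = Δ·Π!·Σ² = 4/63  (sign +1)
I_A²/I_B² = (1/84)/(4/63) = 3/16

3/16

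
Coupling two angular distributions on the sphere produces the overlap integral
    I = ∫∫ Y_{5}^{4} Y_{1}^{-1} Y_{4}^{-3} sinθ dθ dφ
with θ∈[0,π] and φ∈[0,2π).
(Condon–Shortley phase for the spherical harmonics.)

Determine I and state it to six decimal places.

0.294638

m-sum 0 ✓  L=10 even ✓  4≤4≤6 ✓
Π(2lᵢ+1) = 11×3×9 = 297
triangle coeff Δ(5,1,4) = 1/495
Σ_t [1,1]: t=1:−1/576 = -1/576
(3j)²=5/99 [(5 1 4; 0 0 0)], sign=-1
Σ_t [0,0]: t=0:+1/10080 = 1/10080
(3j)²=4/55 [(5 1 4; 4 -1 -3)], sign=-1
⇒ 4πI² = 12/11
I = (+1)√(12/11/(4π)) = 0.29463840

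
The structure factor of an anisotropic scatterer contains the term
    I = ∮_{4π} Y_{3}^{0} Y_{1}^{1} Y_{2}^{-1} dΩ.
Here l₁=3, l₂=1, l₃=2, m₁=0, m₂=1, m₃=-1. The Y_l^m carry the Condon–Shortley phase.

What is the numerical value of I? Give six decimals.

0.143048

Rules hold: Σm=0, L=6 even, 2≤2≤4.
N = 7·3·5 = 105
Δ = 2!·4!·0!/7! = 1/105
Racah Σ t=1..1: t=1:−1/4 = -1/4
⇒ 3j(3 1 2; 0 0 0)² = 3/35, sgn -1
Racah Σ t=2..2: t=2:+1/12 = 1/12
⇒ 3j(3 1 2; 0 1 -1)² = 1/35, sgn -1
4πI² = N·(3j₀)²·(3jₘ)² = 9/35
I = +1·√(0.257143/4π) = 0.14304817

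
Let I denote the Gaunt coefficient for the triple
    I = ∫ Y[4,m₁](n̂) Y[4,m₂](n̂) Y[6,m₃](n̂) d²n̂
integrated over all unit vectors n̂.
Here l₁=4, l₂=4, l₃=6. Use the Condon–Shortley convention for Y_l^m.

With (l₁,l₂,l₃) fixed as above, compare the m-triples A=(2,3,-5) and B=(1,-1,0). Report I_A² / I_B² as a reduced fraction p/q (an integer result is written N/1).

Same 4,4,6: normalisation and zero-m 3j drop out of the ratio.
A: Δ: 2! 6! 6! / 15! → 1/1261260; sum: t=1:−1/86400 t=2:+1/172800 = -1/172800; 3j²(4 4 6; 2 3 -5) = Δ·Π!·Σ² = 1/130  (sign +1)
B: Δ: 2! 6! 6! / 15! → 1/1261260; sum: t=0:+1/2592 t=1:−1/2304 t=2:+1/28800 = -7/518400; 3j²(4 4 6; 1 -1 0) = Δ·Π!·Σ² = 1/25740  (sign -1)
I_A²/I_B² = (1/130)/(1/25740) = 198/1

198/1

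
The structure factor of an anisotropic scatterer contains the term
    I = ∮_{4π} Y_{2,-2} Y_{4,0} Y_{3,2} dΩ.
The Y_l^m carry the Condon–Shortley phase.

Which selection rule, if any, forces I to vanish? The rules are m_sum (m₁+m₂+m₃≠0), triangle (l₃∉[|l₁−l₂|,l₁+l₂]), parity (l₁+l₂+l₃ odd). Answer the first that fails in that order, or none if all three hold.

m₁+m₂+m₃ = -2 + 0 + 2 = 0  ✓
triangle: |2−4|=2 ≤ l₃=3 ≤ 2+4=6  ✓
parity: l₁+l₂+l₃ = 9 is odd  ✗

parity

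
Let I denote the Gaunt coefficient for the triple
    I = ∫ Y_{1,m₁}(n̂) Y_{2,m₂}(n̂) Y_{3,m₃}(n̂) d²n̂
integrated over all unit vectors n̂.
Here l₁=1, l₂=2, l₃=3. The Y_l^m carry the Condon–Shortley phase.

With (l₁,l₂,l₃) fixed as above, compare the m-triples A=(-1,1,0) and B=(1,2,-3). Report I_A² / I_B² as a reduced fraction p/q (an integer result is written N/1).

1/5

Same 1,2,3: normalisation and zero-m 3j drop out of the ratio.
A: Δ: 0! 2! 4! / 7! → 1/105; sum: t=0:+1/12 = 1/12; 3j²(1 2 3; -1 1 0) = Δ·Π!·Σ² = 1/35  (sign -1)
B: Δ: 0! 2! 4! / 7! → 1/105; sum: t=0:+1/48 = 1/48; 3j²(1 2 3; 1 2 -3) = Δ·Π!·Σ² = 1/7  (sign +1)
I_A²/I_B² = (1/35)/(1/7) = 1/5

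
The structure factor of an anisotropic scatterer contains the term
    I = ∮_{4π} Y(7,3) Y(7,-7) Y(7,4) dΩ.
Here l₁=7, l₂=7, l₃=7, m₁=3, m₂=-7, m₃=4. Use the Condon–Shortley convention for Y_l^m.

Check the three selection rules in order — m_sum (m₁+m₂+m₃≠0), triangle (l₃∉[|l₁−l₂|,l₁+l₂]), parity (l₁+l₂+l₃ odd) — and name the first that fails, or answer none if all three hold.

parity

azimuthal sum: 3 − 7 + 4 = 0  ✓
0 ≤ 7 ≤ 14 (triangle on l)  ✓
L = 7 + 7 + 7 = 21 (odd)  ✗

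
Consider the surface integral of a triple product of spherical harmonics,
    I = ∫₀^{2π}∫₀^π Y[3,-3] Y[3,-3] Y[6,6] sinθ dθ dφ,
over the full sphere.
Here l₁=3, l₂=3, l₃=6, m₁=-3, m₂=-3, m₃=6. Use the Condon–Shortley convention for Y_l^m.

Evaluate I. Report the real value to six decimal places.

m-sum 0 ✓  L=12 even ✓  0≤6≤6 ✓
Π(2lᵢ+1) = 7×7×13 = 637
triangle coeff Δ(3,3,6) = 1/12012
Σ_t [0,0]: t=0:+1/1296 = 1/1296
(3j)²=100/3003 [(3 3 6; 0 0 0)], sign=+1
Σ_t [0,0]: t=0:+1/518400 = 1/518400
(3j)²=1/13 [(3 3 6; -3 -3 6)], sign=+1
⇒ 4πI² = 700/429
I = (+1)√(700/429/(4π)) = 0.36034246

0.360342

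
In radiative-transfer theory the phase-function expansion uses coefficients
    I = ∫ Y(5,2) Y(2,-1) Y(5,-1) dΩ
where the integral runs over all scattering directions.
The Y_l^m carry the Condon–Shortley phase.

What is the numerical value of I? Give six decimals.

Checks pass: Σm=0; 12 even; l₃=5∈[3,7].
(2·5+1)(2·2+1)(2·5+1) = 605
Δ: 2! 8! 2! / 13! → 1/38610
sum: t=0:+1/2880 t=1:−1/576 t=2:+1/2880 = -1/960
3j²(5 2 5; 0 0 0) = Δ·Π!·Σ² = 10/429  (sign +1)
sum: t=0:+1/1440 t=1:−1/2880 = 1/2880
3j²(5 2 5; 2 -1 -1) = Δ·Π!·Σ² = 7/715  (sign +1)
combine: 4πI² = 605·10/429·7/715 = 70/507
take √, sign +1: I = 0.10481902

0.104819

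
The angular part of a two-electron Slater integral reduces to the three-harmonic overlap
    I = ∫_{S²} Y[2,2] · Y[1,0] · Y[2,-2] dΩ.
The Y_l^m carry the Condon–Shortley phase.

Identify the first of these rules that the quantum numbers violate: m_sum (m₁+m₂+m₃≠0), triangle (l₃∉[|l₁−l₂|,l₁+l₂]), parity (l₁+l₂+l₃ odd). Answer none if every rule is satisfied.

parity

m₁+m₂+m₃ = 2 + 0 − 2 = 0  ✓
triangle: |2−1|=1 ≤ l₃=2 ≤ 2+1=3  ✓
parity: l₁+l₂+l₃ = 5 is odd  ✗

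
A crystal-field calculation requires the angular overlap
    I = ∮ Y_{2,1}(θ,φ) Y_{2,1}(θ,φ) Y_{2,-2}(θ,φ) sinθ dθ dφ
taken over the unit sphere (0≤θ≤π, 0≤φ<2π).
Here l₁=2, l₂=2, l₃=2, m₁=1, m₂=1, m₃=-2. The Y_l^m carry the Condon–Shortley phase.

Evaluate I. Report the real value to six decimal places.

Checks pass: Σm=0; 6 even; l₃=2∈[0,4].
(2·2+1)(2·2+1)(2·2+1) = 125
Δ: 2! 2! 2! / 7! → 1/630
sum: t=0:+1/8 t=1:−1/1 t=2:+1/8 = -3/4
3j²(2 2 2; 0 0 0) = Δ·Π!·Σ² = 2/35  (sign -1)
sum: t=1:−1/4 = -1/4
3j²(2 2 2; 1 1 -2) = Δ·Π!·Σ² = 3/35  (sign -1)
combine: 4πI² = 125·2/35·3/35 = 30/49
take √, sign +1: I = 0.22072812

0.220728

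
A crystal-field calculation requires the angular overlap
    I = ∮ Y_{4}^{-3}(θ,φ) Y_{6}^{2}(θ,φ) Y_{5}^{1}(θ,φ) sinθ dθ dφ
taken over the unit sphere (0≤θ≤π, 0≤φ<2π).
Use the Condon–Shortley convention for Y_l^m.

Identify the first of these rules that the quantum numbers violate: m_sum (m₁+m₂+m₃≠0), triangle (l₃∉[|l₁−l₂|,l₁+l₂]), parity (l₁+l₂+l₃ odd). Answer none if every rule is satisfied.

parity

m₁+m₂+m₃ = -3 + 2 + 1 = 0  ✓
triangle: |4−6|=2 ≤ l₃=5 ≤ 4+6=10  ✓
parity: l₁+l₂+l₃ = 15 is odd  ✗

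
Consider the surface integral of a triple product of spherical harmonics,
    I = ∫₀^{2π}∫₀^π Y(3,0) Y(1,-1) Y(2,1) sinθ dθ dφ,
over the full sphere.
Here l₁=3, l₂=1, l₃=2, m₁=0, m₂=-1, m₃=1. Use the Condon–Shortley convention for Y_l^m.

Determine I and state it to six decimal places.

0.143048

Rules hold: Σm=0, L=6 even, 2≤2≤4.
N = 7·3·5 = 105
Δ = 2!·4!·0!/7! = 1/105
Racah Σ t=1..1: t=1:−1/4 = -1/4
⇒ 3j(3 1 2; 0 0 0)² = 3/35, sgn -1
Racah Σ t=0..0: t=0:+1/12 = 1/12
⇒ 3j(3 1 2; 0 -1 1)² = 1/35, sgn -1
4πI² = N·(3j₀)²·(3jₘ)² = 9/35
I = +1·√(0.257143/4π) = 0.14304817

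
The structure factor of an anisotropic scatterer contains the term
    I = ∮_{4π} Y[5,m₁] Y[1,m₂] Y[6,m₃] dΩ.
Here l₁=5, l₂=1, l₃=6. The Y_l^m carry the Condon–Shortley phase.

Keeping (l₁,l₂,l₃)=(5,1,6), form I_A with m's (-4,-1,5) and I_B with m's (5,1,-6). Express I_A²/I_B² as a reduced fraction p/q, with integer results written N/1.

5/6

Same 5,1,6: normalisation and zero-m 3j drop out of the ratio.
A: Δ: 0! 10! 2! / 13! → 1/858; sum: t=0:+1/725760 = 1/725760; 3j²(5 1 6; -4 -1 5) = Δ·Π!·Σ² = 5/78  (sign -1)
B: Δ: 0! 10! 2! / 13! → 1/858; sum: t=0:+1/7257600 = 1/7257600; 3j²(5 1 6; 5 1 -6) = Δ·Π!·Σ² = 1/13  (sign +1)
I_A²/I_B² = (5/78)/(1/13) = 5/6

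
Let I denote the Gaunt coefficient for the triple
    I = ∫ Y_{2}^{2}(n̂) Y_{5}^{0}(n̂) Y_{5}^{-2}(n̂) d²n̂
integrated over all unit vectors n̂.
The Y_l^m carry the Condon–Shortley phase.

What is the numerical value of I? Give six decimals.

Checks pass: Σm=0; 12 even; l₃=5∈[3,7].
(2·2+1)(2·5+1)(2·5+1) = 605
Δ: 2! 2! 8! / 13! → 1/38610
sum: t=0:+1/2880 t=1:−1/576 t=2:+1/2880 = -1/960
3j²(2 5 5; 0 0 0) = Δ·Π!·Σ² = 10/429  (sign +1)
sum: t=0:+1/2880 = 1/2880
3j²(2 5 5; 2 0 -2) = Δ·Π!·Σ² = 14/429  (sign -1)
combine: 4πI² = 605·10/429·14/429 = 700/1521
take √, sign -1: I = -0.19137248

-0.191372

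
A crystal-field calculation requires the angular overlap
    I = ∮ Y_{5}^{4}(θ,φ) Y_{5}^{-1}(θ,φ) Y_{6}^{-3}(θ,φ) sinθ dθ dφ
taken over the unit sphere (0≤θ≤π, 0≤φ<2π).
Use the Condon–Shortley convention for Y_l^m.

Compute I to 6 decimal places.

Checks pass: Σm=0; 16 even; l₃=6∈[0,10].
(2·5+1)(2·5+1)(2·6+1) = 1573
Δ: 4! 6! 6! / 17! → 1/28588560
sum: t=0:+1/345600 t=1:−1/13824 t=2:+1/5184 t=3:−1/13824 t=4:+1/345600 = 7/129600
3j²(5 5 6; 0 0 0) = Δ·Π!·Σ² = 80/7293  (sign +1)
sum: t=0:+1/138240 t=1:−1/155520 = 1/1244160
3j²(5 5 6; 4 -1 -3) = Δ·Π!·Σ² = 3/9724  (sign -1)
combine: 4πI² = 1573·80/7293·3/9724 = 20/3757
take √, sign -1: I = -0.02058209

-0.020582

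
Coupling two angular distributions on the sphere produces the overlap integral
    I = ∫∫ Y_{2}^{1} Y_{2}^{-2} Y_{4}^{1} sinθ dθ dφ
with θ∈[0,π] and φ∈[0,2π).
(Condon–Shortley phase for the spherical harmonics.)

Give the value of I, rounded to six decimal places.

-0.090112

Rules hold: Σm=0, L=8 even, 0≤4≤4.
N = 5·5·9 = 225
Δ = 0!·4!·4!/9! = 1/630
Racah Σ t=0..0: t=0:+1/16 = 1/16
⇒ 3j(2 2 4; 0 0 0)² = 2/35, sgn +1
Racah Σ t=0..0: t=0:+1/144 = 1/144
⇒ 3j(2 2 4; 1 -2 1)² = 1/126, sgn -1
4πI² = N·(3j₀)²·(3jₘ)² = 5/49
I = -1·√(0.102041/4π) = -0.09011188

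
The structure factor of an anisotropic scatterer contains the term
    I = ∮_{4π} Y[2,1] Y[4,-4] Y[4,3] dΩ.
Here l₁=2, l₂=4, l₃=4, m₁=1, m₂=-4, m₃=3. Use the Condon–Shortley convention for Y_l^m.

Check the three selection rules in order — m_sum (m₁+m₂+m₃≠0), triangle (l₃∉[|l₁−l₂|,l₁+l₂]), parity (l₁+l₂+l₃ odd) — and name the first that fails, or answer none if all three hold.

Σmᵢ = 0  ✓
l₃∈[|l₁−l₂|,l₁+l₂]=[2,6], have l₃=4  ✓
Σlᵢ = 10 ⇒ even  ✓

none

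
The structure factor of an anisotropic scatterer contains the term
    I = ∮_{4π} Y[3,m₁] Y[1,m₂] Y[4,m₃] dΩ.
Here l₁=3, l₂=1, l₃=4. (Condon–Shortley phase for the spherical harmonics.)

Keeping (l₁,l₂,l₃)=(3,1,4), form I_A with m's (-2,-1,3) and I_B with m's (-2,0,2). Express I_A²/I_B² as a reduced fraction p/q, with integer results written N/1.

7/4

Same 3,1,4: normalisation and zero-m 3j drop out of the ratio.
A: Δ: 0! 6! 2! / 9! → 1/252; sum: t=0:+1/240 = 1/240; 3j²(3 1 4; -2 -1 3) = Δ·Π!·Σ² = 1/12  (sign -1)
B: Δ: 0! 6! 2! / 9! → 1/252; sum: t=0:+1/120 = 1/120; 3j²(3 1 4; -2 0 2) = Δ·Π!·Σ² = 1/21  (sign +1)
I_A²/I_B² = (1/12)/(1/21) = 7/4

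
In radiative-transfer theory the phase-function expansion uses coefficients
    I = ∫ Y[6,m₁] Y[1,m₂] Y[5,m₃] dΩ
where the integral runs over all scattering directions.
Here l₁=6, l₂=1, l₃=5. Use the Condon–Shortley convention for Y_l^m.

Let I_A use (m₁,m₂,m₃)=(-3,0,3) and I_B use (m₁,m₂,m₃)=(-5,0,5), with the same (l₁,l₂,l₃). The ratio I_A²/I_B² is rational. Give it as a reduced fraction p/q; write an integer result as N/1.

27/11

Same 6,1,5: normalisation and zero-m 3j drop out of the ratio.
A: Δ: 2! 10! 0! / 13! → 1/858; sum: t=1:−1/80640 = -1/80640; 3j²(6 1 5; -3 0 3) = Δ·Π!·Σ² = 9/286  (sign -1)
B: Δ: 2! 10! 0! / 13! → 1/858; sum: t=1:−1/3628800 = -1/3628800; 3j²(6 1 5; -5 0 5) = Δ·Π!·Σ² = 1/78  (sign -1)
I_A²/I_B² = (9/286)/(1/78) = 27/11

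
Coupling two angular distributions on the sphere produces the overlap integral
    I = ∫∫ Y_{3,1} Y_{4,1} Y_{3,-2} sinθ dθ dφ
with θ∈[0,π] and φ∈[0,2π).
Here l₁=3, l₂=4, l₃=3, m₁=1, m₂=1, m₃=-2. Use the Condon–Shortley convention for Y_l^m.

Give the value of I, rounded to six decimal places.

0.145070

Checks pass: Σm=0; 10 even; l₃=3∈[1,7].
(2·3+1)(2·4+1)(2·3+1) = 441
Δ: 4! 2! 4! / 11! → 1/34650
sum: t=1:−1/72 t=2:+1/16 t=3:−1/72 = 5/144
3j²(3 4 3; 0 0 0) = Δ·Π!·Σ² = 2/77  (sign -1)
sum: t=1:−1/144 t=2:+1/48 = 1/72
3j²(3 4 3; 1 1 -2) = Δ·Π!·Σ² = 16/693  (sign -1)
combine: 4πI² = 441·2/77·16/693 = 32/121
take √, sign +1: I = 0.14506992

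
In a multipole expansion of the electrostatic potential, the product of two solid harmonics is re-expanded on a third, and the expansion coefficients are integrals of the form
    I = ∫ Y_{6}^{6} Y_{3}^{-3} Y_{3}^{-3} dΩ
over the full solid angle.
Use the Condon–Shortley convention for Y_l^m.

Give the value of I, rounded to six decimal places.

Checks pass: Σm=0; 12 even; l₃=3∈[3,9].
(2·6+1)(2·3+1)(2·3+1) = 637
Δ: 6! 6! 0! / 13! → 1/12012
sum: t=3:−1/1296 = -1/1296
3j²(6 3 3; 0 0 0) = Δ·Π!·Σ² = 100/3003  (sign +1)
sum: t=0:+1/518400 = 1/518400
3j²(6 3 3; 6 -3 -3) = Δ·Π!·Σ² = 1/13  (sign +1)
combine: 4πI² = 637·100/3003·1/13 = 700/429
take √, sign +1: I = 0.36034246

0.360342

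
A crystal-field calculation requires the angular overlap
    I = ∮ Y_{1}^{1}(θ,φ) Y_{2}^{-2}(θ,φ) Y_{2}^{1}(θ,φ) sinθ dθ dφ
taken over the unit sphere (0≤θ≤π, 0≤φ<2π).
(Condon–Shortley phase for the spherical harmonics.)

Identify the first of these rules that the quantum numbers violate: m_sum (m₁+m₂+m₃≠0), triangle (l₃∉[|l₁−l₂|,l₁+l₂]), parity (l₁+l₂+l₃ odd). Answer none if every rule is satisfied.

parity

azimuthal sum: 1 − 2 + 1 = 0  ✓
1 ≤ 2 ≤ 3 (triangle on l)  ✓
L = 1 + 2 + 2 = 5 (odd)  ✗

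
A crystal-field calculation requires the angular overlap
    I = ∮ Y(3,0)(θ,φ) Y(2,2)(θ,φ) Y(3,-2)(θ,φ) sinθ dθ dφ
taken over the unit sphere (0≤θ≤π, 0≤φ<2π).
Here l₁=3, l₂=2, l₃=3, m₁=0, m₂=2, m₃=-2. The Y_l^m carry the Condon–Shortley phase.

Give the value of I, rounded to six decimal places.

Checks pass: Σm=0; 8 even; l₃=3∈[1,5].
(2·3+1)(2·2+1)(2·3+1) = 245
Δ: 2! 4! 2! / 9! → 1/3780
sum: t=0:+1/24 t=1:−1/4 t=2:+1/24 = -1/6
3j²(3 2 3; 0 0 0) = Δ·Π!·Σ² = 4/105  (sign +1)
sum: t=2:+1/24 = 1/24
3j²(3 2 3; 0 2 -2) = Δ·Π!·Σ² = 1/21  (sign -1)
combine: 4πI² = 245·4/105·1/21 = 4/9
take √, sign -1: I = -0.18806319

-0.188063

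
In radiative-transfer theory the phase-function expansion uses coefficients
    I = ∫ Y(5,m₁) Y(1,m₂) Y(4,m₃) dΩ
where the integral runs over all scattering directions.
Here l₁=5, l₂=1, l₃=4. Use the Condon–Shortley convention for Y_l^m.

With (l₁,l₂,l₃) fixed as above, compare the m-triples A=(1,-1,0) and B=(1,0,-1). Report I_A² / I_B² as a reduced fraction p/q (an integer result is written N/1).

5/8

Same 5,1,4: normalisation and zero-m 3j drop out of the ratio.
A: Δ: 2! 8! 0! / 11! → 1/495; sum: t=0:+1/1152 = 1/1152; 3j²(5 1 4; 1 -1 0) = Δ·Π!·Σ² = 1/33  (sign +1)
B: Δ: 2! 8! 0! / 11! → 1/495; sum: t=1:−1/720 = -1/720; 3j²(5 1 4; 1 0 -1) = Δ·Π!·Σ² = 8/165  (sign +1)
I_A²/I_B² = (1/33)/(8/165) = 5/8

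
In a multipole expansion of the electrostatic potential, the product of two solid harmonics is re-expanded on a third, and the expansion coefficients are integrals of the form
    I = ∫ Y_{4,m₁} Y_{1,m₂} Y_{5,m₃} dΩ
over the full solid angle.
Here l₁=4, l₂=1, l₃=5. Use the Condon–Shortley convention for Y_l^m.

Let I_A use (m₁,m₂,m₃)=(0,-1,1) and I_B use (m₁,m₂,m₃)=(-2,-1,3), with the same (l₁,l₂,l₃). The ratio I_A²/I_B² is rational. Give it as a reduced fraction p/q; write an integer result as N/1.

15/28

l's match ⇒ only the (l;m) 3-j factors differ between A and B.
A: triangle coeff Δ(4,1,5) = 1/495; Σ_t [0,0]: t=0:+1/1152 = 1/1152; (3j)²=1/33 [(4 1 5; 0 -1 1)], sign=+1
B: triangle coeff Δ(4,1,5) = 1/495; Σ_t [0,0]: t=0:+1/2880 = 1/2880; (3j)²=28/495 [(4 1 5; -2 -1 3)], sign=+1
I_A²/I_B² = (1/33)/(28/495) = 15/28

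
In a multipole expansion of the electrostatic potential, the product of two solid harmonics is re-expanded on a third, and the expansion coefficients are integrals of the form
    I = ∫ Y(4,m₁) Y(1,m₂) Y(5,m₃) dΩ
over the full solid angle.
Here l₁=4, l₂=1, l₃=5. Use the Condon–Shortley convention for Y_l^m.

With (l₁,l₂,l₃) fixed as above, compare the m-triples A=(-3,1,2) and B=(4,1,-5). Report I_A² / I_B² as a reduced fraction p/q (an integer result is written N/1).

Same 4,1,5: normalisation and zero-m 3j drop out of the ratio.
A: Δ: 0! 8! 2! / 11! → 1/495; sum: t=0:+1/10080 = 1/10080; 3j²(4 1 5; -3 1 2) = Δ·Π!·Σ² = 1/165  (sign -1)
B: Δ: 0! 8! 2! / 11! → 1/495; sum: t=0:+1/80640 = 1/80640; 3j²(4 1 5; 4 1 -5) = Δ·Π!·Σ² = 1/11  (sign +1)
I_A²/I_B² = (1/165)/(1/11) = 1/15

1/15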